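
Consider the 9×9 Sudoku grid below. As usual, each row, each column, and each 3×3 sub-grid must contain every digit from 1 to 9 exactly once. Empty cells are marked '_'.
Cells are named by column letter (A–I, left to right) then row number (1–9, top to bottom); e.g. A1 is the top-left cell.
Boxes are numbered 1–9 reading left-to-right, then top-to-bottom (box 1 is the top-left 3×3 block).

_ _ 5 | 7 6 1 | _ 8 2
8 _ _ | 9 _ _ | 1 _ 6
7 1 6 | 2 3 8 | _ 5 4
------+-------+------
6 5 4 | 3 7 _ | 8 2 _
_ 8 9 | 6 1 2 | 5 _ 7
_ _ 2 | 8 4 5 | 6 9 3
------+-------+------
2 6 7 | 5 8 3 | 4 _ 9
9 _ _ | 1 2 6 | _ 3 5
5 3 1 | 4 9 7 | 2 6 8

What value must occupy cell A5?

3

Row 5 already contains {1, 2, 5, 6, 7, 8, 9}.
Column A already contains {2, 5, 6, 7, 8, 9}.
Its 3×3 block (box 4) already contains {2, 4, 5, 6, 8, 9}.
The only value from 1–9 not eliminated is 3, so A5 = 3.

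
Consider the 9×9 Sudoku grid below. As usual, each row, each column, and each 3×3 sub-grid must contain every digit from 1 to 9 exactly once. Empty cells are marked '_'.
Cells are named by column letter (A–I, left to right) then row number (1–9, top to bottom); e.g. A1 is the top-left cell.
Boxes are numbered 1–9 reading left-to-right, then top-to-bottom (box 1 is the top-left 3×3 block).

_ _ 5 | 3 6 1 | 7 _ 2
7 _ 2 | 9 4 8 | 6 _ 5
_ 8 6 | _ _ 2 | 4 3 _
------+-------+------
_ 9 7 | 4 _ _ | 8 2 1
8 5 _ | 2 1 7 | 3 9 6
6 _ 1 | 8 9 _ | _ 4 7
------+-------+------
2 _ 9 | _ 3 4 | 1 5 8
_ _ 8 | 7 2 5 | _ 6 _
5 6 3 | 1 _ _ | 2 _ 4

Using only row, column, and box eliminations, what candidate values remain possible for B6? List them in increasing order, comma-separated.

2,3

Row 6 already contains {1, 4, 6, 7, 8, 9}.
Column B already contains {5, 6, 8, 9}.
Its 3×3 block (box 4) already contains {1, 5, 6, 7, 8, 9}.
Removing those from 1–9 leaves {2, 3} as the candidates for B6.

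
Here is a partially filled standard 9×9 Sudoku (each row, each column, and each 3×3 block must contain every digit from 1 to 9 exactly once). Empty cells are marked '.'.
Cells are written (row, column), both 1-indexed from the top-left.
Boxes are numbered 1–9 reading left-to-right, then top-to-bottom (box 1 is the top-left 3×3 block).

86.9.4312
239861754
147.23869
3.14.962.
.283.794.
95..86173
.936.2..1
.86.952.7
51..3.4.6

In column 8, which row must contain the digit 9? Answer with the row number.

9

Consider where 9 can go in column 8.
(7,8) is out (row 7 already has a 9).
(8,8) is out (row 8 already has a 9).
So the only cell in column 8 that can hold 9 is (9,8).
That is row 9.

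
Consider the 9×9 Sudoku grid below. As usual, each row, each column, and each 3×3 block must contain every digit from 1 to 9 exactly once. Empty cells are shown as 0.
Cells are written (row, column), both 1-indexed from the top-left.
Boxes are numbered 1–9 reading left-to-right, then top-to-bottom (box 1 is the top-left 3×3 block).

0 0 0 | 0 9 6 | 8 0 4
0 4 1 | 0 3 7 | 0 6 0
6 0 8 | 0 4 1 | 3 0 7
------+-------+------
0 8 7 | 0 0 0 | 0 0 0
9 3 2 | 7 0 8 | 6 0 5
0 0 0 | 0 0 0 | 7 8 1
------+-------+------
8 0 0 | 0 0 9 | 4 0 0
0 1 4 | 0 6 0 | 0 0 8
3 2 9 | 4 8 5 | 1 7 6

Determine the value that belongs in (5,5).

1

Row 5 already contains {2, 3, 5, 6, 7, 8, 9}.
Column 5 already contains {3, 4, 6, 8, 9}.
Its 3×3 block (box 5) already contains {7, 8}.
The only value from 1–9 not eliminated is 1, so (5,5) = 1.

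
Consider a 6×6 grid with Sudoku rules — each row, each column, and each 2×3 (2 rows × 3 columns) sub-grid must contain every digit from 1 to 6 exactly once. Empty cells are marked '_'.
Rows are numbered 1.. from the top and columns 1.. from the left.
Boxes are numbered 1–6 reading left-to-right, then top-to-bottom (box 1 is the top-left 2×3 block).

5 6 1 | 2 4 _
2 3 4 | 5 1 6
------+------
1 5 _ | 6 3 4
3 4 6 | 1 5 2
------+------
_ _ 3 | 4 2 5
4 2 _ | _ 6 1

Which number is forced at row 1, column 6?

3

Row 1 already contains {1, 2, 4, 5, 6}.
Column 6 already contains {1, 2, 4, 5, 6}.
Its 2×3 block (box 2) already contains {1, 2, 4, 5, 6}.
The only value from 1–6 not eliminated is 3, so row 1, column 6 = 3.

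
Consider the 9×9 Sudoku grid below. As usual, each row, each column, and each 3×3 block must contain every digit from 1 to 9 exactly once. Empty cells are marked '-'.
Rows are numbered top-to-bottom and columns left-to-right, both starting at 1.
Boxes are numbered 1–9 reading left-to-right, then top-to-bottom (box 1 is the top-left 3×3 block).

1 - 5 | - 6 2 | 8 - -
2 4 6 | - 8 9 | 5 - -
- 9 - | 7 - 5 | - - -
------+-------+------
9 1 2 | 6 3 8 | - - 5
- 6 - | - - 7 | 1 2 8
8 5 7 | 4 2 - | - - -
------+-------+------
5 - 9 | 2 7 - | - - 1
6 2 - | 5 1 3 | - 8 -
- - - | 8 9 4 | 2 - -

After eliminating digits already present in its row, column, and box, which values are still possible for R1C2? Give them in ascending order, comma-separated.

Row 1 already contains {1, 2, 5, 6, 8}.
Column 2 already contains {1, 2, 4, 5, 6, 9}.
Its 3×3 block (box 1) already contains {1, 2, 4, 5, 6, 9}.
Removing those from 1–9 leaves {3, 7} as the candidates for R1C2.

3,7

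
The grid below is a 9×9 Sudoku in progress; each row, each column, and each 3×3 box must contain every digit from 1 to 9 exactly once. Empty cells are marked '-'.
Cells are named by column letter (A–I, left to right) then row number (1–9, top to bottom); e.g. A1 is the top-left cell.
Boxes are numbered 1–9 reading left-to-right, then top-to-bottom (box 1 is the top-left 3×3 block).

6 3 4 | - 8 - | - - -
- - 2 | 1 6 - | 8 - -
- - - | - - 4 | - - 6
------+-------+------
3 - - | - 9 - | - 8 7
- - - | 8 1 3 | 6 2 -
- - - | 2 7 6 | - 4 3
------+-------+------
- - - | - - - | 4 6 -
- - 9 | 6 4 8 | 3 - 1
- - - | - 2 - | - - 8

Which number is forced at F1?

2

Cell F1 itself could take any of {2, 5, 7, 9} by direct elimination.
Consider where 2 can go in column F.
F2 is out (row 2 already has a 2).
F4 is out (box 5 already has a 2).
F7 is out (box 8 already has a 2).
F9 is out (row 9 already has a 2).
So the only cell in column F that can hold 2 is F1.
Therefore F1 = 2.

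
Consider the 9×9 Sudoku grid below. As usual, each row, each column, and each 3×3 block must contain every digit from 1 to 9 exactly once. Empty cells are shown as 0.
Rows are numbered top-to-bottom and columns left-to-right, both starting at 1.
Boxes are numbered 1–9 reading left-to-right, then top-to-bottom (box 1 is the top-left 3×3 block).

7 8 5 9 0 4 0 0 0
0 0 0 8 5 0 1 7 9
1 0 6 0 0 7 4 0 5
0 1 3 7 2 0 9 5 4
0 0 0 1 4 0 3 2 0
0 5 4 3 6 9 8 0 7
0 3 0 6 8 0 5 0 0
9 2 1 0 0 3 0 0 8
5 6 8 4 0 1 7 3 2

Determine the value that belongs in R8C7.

6

Row 8 already contains {1, 2, 3, 8, 9}.
Column 7 already contains {1, 3, 4, 5, 7, 8, 9}.
Its 3×3 block (box 9) already contains {2, 3, 5, 7, 8}.
The only value from 1–9 not eliminated is 6, so R8C7 = 6.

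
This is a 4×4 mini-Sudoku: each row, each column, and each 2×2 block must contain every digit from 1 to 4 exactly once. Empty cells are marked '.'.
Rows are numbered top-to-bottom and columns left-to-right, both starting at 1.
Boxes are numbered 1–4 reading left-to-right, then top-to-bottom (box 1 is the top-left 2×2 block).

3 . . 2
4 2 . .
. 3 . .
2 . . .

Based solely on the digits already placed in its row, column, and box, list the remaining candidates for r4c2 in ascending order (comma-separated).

1,4

Row 4 already contains {2}.
Column 2 already contains {2, 3}.
Its 2×2 block (box 3) already contains {2, 3}.
Removing those from 1–4 leaves {1, 4} as the candidates for r4c2.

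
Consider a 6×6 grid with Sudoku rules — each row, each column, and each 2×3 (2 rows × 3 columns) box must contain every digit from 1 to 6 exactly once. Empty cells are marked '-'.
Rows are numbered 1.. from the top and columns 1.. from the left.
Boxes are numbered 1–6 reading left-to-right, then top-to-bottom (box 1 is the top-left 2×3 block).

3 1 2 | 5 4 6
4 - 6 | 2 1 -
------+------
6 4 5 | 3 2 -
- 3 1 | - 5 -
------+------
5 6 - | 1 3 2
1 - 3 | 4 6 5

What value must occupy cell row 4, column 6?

4

Row 4 already contains {1, 3, 5}.
Column 6 already contains {2, 5, 6}.
Its 2×3 block (box 4) already contains {2, 3, 5}.
The only value from 1–6 not eliminated is 4, so row 4, column 6 = 4.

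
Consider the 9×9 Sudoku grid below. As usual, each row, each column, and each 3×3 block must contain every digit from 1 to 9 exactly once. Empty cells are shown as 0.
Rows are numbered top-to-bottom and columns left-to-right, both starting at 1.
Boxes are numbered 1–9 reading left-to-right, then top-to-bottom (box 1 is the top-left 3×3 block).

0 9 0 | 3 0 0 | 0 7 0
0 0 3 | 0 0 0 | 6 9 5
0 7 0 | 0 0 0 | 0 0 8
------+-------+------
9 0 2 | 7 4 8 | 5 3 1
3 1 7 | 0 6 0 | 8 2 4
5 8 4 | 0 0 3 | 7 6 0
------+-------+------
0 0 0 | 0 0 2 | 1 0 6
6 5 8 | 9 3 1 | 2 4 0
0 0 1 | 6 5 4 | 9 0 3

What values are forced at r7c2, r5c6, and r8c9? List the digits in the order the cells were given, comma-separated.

3,9,7

For r7c2:
  Consider where 3 can go in box 7.
  r7c1 is out (column 1 already has a 3).
  r7c3 is out (column 3 already has a 3).
  r9c1 is out (row 9 already has a 3).
  r9c2 is out (row 9 already has a 3).
  So the only cell in box 7 that can hold 3 is r7c2.
  So r7c2 = 3.
For r5c6:
  Consider where 9 can go in row 5.
  r5c4 is out (column 4 already has a 9).
  So the only cell in row 5 that can hold 9 is r5c6.
  So r5c6 = 9.
For r8c9:
  Row 8 already contains {1, 2, 3, 4, 5, 6, 8, 9}.
  Column 9 already contains {1, 3, 4, 5, 6, 8}.
  Its 3×3 block (box 9) already contains {1, 2, 3, 4, 6, 9}.
  The only value from 1–9 not eliminated is 7, so r8c9 = 7.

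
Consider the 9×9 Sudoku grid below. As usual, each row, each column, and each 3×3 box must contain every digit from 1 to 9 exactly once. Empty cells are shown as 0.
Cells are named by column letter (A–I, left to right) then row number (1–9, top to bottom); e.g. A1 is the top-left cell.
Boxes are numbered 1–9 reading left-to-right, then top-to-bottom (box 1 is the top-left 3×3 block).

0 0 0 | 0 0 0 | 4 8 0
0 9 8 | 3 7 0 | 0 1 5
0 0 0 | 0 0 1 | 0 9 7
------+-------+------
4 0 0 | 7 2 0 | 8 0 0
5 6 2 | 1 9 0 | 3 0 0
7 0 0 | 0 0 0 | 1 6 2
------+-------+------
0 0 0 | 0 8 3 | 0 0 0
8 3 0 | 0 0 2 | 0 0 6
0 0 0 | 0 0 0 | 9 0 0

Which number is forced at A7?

Cell A7 itself could take any of {1, 2, 6, 9} by direct elimination.
Consider where 9 can go in column A.
A1 is out (box 1 already has a 9).
A2 is out (row 2 already has a 9).
A3 is out (row 3 already has a 9).
A9 is out (row 9 already has a 9).
So the only cell in column A that can hold 9 is A7.
Therefore A7 = 9.

9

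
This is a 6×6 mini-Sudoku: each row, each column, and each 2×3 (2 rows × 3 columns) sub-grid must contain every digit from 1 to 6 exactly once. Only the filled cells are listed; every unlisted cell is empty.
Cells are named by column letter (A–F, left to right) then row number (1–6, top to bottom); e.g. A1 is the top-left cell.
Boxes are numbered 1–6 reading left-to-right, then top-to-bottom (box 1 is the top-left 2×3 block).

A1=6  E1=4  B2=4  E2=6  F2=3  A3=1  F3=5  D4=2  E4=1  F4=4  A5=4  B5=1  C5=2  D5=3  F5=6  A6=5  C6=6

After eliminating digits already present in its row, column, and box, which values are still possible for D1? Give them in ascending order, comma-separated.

Row 1 already contains {4, 6}.
Column D already contains {2, 3}.
Its 2×3 block (box 2) already contains {3, 4, 6}.
Removing those from 1–6 leaves {1, 5} as the candidates for D1.

1,5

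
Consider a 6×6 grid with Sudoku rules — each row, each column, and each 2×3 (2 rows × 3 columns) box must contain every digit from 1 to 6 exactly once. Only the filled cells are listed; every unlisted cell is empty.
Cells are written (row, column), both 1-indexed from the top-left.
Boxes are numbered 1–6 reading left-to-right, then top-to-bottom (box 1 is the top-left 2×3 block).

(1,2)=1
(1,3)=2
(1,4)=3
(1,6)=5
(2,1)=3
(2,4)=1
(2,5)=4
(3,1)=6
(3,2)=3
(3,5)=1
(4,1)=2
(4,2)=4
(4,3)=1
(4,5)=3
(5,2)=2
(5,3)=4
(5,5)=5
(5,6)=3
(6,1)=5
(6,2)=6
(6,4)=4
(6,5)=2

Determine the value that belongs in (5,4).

Row 5 already contains {2, 3, 4, 5}.
Column 4 already contains {1, 3, 4}.
Its 2×3 block (box 6) already contains {2, 3, 4, 5}.
The only value from 1–6 not eliminated is 6, so (5,4) = 6.

6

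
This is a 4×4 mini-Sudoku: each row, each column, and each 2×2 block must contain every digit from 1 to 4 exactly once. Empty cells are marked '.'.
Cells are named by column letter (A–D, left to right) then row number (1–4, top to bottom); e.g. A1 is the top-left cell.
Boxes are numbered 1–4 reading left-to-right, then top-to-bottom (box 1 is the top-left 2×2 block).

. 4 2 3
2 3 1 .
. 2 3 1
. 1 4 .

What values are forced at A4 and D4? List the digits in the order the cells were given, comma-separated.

For A4:
  Row 4 already contains {1, 4}.
  Column A already contains {2}.
  Its 2×2 block (box 3) already contains {1, 2}.
  The only value from 1–4 not eliminated is 3, so A4 = 3.
For D4:
  Row 4 already contains {1, 4}.
  Column D already contains {1, 3}.
  Its 2×2 block (box 4) already contains {1, 3, 4}.
  The only value from 1–4 not eliminated is 2, so D4 = 2.

3,2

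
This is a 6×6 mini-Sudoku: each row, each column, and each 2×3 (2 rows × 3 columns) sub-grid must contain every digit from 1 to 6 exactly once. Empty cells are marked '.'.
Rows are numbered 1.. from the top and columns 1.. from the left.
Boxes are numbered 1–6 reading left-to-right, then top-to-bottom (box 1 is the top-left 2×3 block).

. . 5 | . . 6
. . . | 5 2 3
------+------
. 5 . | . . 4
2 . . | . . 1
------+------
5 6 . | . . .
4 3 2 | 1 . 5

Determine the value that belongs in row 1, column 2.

Cell row 1, column 2 itself could take any of {1, 2, 4} by direct elimination.
Consider where 2 can go in column 2.
row 2, column 2 is out (row 2 already has a 2).
row 4, column 2 is out (row 4 already has a 2).
So the only cell in column 2 that can hold 2 is row 1, column 2.
Therefore row 1, column 2 = 2.

2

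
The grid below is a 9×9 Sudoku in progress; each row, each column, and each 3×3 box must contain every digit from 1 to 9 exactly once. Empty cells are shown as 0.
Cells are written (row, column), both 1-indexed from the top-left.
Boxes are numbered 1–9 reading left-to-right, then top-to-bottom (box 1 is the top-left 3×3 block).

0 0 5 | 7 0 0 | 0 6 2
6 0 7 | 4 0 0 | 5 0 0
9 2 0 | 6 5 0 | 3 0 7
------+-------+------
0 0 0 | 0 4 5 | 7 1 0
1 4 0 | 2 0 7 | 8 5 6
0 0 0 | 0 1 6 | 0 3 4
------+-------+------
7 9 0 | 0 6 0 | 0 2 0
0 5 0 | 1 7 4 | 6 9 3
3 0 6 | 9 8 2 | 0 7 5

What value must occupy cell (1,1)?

4

Cell (1,1) itself could take any of {4, 8} by direct elimination.
Consider where 4 can go in column 1.
(4,1) is out (row 4 already has a 4).
(6,1) is out (row 6 already has a 4).
(8,1) is out (row 8 already has a 4).
So the only cell in column 1 that can hold 4 is (1,1).
Therefore (1,1) = 4.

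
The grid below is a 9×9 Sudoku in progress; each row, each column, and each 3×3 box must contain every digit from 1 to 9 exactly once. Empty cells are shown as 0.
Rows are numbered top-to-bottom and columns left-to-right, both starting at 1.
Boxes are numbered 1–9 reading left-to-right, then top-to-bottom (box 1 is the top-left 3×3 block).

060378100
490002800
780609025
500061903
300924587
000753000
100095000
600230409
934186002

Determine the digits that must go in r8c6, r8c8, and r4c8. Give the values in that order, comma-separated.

For r8c6:
  Row 8 already contains {2, 3, 4, 6, 9}.
  Column 6 already contains {1, 2, 3, 4, 5, 6, 8, 9}.
  Its 3×3 block (box 8) already contains {1, 2, 3, 5, 6, 8, 9}.
  The only value from 1–9 not eliminated is 7, so r8c6 = 7.
For r8c8:
  Consider where 1 can go in row 8.
  r8c2 is out (box 7 already has a 1).
  r8c3 is out (box 7 already has a 1).
  r8c6 is out (column 6 already has a 1).
  So the only cell in row 8 that can hold 1 is r8c8.
  So r8c8 = 1.
For r4c8:
  Row 4 already contains {1, 3, 5, 6, 9}.
  Column 8 already contains {2, 8}.
  Its 3×3 block (box 6) already contains {3, 5, 7, 8, 9}.
  The only value from 1–9 not eliminated is 4, so r4c8 = 4.

7,1,4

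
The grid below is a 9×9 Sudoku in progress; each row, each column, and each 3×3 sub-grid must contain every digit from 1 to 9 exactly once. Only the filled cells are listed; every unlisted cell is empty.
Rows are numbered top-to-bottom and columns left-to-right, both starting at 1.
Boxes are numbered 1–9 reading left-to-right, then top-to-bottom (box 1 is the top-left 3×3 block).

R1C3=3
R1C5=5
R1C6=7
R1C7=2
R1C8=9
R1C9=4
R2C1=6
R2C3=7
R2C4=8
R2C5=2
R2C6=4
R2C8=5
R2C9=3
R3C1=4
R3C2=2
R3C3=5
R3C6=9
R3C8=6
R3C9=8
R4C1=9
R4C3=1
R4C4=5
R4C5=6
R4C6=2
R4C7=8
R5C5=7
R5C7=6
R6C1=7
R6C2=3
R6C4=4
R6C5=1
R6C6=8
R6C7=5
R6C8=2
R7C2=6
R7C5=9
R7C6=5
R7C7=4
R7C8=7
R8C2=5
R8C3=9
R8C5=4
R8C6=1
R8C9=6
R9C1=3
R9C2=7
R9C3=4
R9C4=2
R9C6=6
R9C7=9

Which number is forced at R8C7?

Row 8 already contains {1, 4, 5, 6, 9}.
Column 7 already contains {2, 4, 5, 6, 8, 9}.
Its 3×3 block (box 9) already contains {4, 6, 7, 9}.
The only value from 1–9 not eliminated is 3, so R8C7 = 3.

3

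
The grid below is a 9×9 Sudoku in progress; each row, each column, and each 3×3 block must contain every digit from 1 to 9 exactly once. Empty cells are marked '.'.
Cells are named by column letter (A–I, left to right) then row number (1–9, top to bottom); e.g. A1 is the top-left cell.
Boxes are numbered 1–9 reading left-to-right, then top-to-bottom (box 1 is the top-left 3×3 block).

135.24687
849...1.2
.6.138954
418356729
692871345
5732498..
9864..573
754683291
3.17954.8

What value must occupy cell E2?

6

Row 2 already contains {1, 2, 4, 8, 9}.
Column E already contains {2, 3, 4, 5, 7, 8, 9}.
Its 3×3 block (box 2) already contains {1, 2, 3, 4, 8}.
The only value from 1–9 not eliminated is 6, so E2 = 6.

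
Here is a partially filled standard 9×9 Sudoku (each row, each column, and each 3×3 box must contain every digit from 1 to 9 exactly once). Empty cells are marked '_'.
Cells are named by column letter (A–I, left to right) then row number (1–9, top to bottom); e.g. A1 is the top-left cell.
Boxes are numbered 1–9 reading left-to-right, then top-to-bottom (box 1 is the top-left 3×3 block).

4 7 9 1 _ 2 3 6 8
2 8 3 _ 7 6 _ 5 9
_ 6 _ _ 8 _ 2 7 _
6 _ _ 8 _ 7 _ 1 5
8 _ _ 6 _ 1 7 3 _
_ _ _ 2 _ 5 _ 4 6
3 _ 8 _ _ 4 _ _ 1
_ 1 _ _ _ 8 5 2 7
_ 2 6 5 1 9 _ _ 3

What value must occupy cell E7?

Cell E7 itself could take any of {2, 6} by direct elimination.
Consider where 2 can go in column E.
E1 is out (row 1 already has a 2).
E4 is out (box 5 already has a 2).
E5 is out (box 5 already has a 2).
E6 is out (row 6 already has a 2).
E8 is out (row 8 already has a 2).
So the only cell in column E that can hold 2 is E7.
Therefore E7 = 2.

2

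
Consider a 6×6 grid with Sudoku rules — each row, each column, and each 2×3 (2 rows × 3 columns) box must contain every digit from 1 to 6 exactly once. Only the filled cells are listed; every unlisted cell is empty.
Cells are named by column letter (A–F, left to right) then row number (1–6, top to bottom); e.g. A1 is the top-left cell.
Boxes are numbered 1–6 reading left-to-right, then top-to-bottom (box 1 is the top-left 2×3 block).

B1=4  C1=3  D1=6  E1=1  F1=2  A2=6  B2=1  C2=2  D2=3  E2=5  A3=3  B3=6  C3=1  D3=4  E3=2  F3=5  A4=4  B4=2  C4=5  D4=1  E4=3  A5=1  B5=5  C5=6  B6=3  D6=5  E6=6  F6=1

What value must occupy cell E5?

Row 5 already contains {1, 5, 6}.
Column E already contains {1, 2, 3, 5, 6}.
Its 2×3 block (box 6) already contains {1, 5, 6}.
The only value from 1–6 not eliminated is 4, so E5 = 4.

4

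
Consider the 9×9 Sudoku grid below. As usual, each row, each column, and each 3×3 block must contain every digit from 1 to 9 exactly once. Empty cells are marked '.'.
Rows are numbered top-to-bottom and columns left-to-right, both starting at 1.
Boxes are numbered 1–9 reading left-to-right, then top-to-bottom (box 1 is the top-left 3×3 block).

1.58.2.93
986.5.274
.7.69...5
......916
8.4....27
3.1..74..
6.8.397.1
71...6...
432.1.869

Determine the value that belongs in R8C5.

8

Cell R8C5 itself could take any of {2, 4, 8} by direct elimination.
Consider where 8 can go in box 8.
R7C4 is out (row 7 already has a 8).
R8C4 is out (column 4 already has a 8).
R9C4 is out (row 9 already has a 8).
R9C6 is out (row 9 already has a 8).
So the only cell in box 8 that can hold 8 is R8C5.
Therefore R8C5 = 8.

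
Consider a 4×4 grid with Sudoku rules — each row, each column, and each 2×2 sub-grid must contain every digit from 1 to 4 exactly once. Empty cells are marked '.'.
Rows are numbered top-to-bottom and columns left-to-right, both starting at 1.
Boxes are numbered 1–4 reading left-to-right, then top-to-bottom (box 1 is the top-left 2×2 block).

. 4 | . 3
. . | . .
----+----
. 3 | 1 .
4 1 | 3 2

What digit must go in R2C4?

1

Cell R2C4 itself could take any of {1, 4} by direct elimination.
Consider where 1 can go in column 4.
R3C4 is out (row 3 already has a 1).
So the only cell in column 4 that can hold 1 is R2C4.
Therefore R2C4 = 1.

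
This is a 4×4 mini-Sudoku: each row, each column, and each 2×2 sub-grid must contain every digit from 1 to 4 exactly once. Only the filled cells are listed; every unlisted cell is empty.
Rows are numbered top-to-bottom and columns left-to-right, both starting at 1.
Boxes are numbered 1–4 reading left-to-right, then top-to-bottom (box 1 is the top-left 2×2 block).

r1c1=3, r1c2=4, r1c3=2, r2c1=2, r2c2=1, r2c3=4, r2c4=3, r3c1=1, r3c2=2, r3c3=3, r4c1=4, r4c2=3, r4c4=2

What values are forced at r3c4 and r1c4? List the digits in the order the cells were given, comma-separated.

For r3c4:
  Row 3 already contains {1, 2, 3}.
  Column 4 already contains {2, 3}.
  Its 2×2 block (box 4) already contains {2, 3}.
  The only value from 1–4 not eliminated is 4, so r3c4 = 4.
For r1c4:
  Row 1 already contains {2, 3, 4}.
  Column 4 already contains {2, 3}.
  Its 2×2 block (box 2) already contains {2, 3, 4}.
  The only value from 1–4 not eliminated is 1, so r1c4 = 1.

4,1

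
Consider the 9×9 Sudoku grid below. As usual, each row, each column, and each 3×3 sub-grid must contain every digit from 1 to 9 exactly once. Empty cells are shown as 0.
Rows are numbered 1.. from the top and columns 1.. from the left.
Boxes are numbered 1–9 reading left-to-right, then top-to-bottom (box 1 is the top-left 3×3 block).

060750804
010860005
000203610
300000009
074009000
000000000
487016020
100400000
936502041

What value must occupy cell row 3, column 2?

Cell row 3, column 2 itself could take any of {4, 5, 9} by direct elimination.
Consider where 4 can go in box 1.
row 1, column 1 is out (row 1 already has a 4). row 1, column 3 is out (row 1 already has a 4). row 2, column 1 is out (column 1 already has a 4). row 2, column 3 is out (column 3 already has a 4). The remaining empty cells in box 1 are similarly blocked.
So the only cell in box 1 that can hold 4 is row 3, column 2.
Therefore row 3, column 2 = 4.

4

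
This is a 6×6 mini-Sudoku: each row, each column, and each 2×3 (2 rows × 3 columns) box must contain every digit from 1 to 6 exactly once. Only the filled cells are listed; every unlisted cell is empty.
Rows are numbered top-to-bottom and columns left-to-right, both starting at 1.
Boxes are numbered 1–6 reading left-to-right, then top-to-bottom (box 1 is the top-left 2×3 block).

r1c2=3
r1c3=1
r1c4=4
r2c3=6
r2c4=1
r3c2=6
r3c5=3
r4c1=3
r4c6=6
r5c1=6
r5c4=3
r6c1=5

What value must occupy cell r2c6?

3

Cell r2c6 itself could take any of {2, 3, 5} by direct elimination.
Consider where 3 can go in row 2.
r2c1 is out (column 1 already has a 3).
r2c2 is out (column 2 already has a 3).
r2c5 is out (column 5 already has a 3).
So the only cell in row 2 that can hold 3 is r2c6.
Therefore r2c6 = 3.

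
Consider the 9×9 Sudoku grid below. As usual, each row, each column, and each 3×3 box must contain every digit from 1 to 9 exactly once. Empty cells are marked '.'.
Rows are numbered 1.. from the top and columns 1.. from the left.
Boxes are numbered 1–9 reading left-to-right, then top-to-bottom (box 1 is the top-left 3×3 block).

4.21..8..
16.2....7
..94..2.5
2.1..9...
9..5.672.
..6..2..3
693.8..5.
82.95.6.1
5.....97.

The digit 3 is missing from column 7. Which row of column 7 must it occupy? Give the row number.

2

Consider where 3 can go in column 7.
row 4, column 7 is out (box 6 already has a 3).
row 6, column 7 is out (row 6 already has a 3).
row 7, column 7 is out (row 7 already has a 3).
So the only cell in column 7 that can hold 3 is row 2, column 7.
That is row 2.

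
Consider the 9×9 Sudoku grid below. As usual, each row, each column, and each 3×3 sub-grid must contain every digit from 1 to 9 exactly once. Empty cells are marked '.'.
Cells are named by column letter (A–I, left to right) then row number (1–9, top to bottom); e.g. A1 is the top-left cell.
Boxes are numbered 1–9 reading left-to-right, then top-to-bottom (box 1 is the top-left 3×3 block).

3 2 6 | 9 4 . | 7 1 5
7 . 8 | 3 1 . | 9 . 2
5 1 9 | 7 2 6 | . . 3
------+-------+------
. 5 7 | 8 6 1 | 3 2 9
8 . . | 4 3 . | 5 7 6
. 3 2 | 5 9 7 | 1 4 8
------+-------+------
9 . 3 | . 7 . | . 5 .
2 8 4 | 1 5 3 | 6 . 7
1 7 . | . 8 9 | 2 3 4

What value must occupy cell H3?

Row 3 already contains {1, 2, 3, 5, 6, 7, 9}.
Column H already contains {1, 2, 3, 4, 5, 7}.
Its 3×3 block (box 3) already contains {1, 2, 3, 5, 7, 9}.
The only value from 1–9 not eliminated is 8, so H3 = 8.

8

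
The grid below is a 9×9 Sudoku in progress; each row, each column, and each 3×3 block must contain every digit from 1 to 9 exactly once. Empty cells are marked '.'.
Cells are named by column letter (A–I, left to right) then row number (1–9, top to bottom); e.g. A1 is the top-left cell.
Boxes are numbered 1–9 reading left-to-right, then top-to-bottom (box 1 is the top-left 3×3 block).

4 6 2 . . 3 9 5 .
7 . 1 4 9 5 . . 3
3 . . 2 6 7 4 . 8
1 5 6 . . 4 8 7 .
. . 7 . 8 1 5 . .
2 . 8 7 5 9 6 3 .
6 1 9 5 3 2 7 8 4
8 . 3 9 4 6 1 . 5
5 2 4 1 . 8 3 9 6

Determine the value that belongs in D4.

3

Row 4 already contains {1, 4, 5, 6, 7, 8}.
Column D already contains {1, 2, 4, 5, 7, 9}.
Its 3×3 block (box 5) already contains {1, 4, 5, 7, 8, 9}.
The only value from 1–9 not eliminated is 3, so D4 = 3.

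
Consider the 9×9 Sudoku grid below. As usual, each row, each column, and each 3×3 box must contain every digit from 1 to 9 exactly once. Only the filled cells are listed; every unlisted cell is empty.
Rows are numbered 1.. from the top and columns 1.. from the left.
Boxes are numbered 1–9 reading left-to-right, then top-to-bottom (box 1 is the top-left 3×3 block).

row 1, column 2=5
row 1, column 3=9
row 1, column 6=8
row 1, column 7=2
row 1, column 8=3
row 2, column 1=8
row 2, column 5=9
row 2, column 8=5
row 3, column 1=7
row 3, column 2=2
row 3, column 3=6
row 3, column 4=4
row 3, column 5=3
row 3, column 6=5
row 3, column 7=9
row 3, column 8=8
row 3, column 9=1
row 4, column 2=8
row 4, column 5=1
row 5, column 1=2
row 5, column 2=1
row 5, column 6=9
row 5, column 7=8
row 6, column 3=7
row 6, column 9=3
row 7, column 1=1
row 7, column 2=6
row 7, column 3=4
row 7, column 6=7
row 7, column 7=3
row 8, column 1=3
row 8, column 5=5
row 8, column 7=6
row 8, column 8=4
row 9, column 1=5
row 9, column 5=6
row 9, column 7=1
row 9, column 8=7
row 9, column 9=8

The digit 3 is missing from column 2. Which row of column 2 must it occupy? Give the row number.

2

Consider where 3 can go in column 2.
row 6, column 2 is out (row 6 already has a 3).
row 8, column 2 is out (row 8 already has a 3).
row 9, column 2 is out (box 7 already has a 3).
So the only cell in column 2 that can hold 3 is row 2, column 2.
That is row 2.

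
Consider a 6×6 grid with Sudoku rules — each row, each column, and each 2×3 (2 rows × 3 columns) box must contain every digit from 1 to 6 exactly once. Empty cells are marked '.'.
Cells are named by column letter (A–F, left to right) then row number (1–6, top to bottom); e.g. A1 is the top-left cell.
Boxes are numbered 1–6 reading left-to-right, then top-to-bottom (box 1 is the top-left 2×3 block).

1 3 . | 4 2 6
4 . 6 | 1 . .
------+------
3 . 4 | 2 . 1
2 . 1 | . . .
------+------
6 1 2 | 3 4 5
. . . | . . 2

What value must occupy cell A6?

Row 6 already contains {2}.
Column A already contains {1, 2, 3, 4, 6}.
Its 2×3 block (box 5) already contains {1, 2, 6}.
The only value from 1–6 not eliminated is 5, so A6 = 5.

5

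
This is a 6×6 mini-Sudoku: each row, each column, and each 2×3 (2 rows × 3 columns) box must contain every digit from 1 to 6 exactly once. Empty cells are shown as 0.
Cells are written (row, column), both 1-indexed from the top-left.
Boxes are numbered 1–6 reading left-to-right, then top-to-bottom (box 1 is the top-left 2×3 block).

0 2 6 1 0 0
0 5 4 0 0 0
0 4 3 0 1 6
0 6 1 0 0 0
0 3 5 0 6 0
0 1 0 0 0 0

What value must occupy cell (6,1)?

Cell (6,1) itself could take any of {2, 4, 6} by direct elimination.
Consider where 6 can go in box 5.
(5,1) is out (row 5 already has a 6).
(6,3) is out (column 3 already has a 6).
So the only cell in box 5 that can hold 6 is (6,1).
Therefore (6,1) = 6.

6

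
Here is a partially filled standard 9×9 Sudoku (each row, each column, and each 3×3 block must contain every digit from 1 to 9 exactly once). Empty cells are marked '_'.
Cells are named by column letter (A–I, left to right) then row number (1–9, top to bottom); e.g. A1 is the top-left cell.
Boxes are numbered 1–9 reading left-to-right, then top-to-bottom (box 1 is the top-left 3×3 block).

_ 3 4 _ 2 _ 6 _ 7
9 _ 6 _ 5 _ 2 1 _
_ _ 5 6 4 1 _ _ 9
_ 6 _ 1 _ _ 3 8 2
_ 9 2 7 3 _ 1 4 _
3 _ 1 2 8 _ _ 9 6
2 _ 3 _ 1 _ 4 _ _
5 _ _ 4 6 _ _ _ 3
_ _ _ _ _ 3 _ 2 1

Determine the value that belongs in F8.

Cell F8 itself could take any of {2, 7, 8, 9} by direct elimination.
Consider where 2 can go in column F.
F1 is out (row 1 already has a 2). F2 is out (row 2 already has a 2). F4 is out (row 4 already has a 2). F5 is out (row 5 already has a 2). The remaining empty cells in column F are similarly blocked.
So the only cell in column F that can hold 2 is F8.
Therefore F8 = 2.

2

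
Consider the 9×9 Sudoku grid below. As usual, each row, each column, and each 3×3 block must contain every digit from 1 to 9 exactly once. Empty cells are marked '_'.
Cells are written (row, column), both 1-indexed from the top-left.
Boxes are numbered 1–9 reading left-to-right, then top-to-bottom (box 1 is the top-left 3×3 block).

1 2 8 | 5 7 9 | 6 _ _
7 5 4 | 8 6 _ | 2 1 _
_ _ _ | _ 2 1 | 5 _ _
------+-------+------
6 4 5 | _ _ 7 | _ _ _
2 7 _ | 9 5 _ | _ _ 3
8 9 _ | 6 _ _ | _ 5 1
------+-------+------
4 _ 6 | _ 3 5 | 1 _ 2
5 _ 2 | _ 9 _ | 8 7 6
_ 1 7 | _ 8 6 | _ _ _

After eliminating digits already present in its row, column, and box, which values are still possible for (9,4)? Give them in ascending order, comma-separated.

2,4

Row 9 already contains {1, 6, 7, 8}.
Column 4 already contains {5, 6, 8, 9}.
Its 3×3 block (box 8) already contains {3, 5, 6, 8, 9}.
Removing those from 1–9 leaves {2, 4} as the candidates for (9,4).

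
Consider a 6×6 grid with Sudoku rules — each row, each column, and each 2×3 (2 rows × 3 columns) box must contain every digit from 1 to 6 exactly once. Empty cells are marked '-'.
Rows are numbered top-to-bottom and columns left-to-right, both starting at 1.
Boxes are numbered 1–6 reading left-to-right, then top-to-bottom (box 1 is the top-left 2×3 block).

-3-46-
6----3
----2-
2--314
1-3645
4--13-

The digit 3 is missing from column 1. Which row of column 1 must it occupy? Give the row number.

3

Consider where 3 can go in column 1.
r1c1 is out (row 1 already has a 3).
So the only cell in column 1 that can hold 3 is r3c1.
That is row 3.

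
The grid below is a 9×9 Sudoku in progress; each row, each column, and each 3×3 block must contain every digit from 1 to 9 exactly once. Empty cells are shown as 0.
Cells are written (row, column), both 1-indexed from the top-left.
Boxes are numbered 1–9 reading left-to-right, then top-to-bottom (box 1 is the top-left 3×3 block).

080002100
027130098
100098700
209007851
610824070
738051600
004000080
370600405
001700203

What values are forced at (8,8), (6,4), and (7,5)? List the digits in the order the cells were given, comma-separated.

1,9,1

For (8,8):
  Row 8 already contains {3, 4, 5, 6, 7}.
  Column 8 already contains {5, 7, 8, 9}.
  Its 3×3 block (box 9) already contains {2, 3, 4, 5, 8}.
  The only value from 1–9 not eliminated is 1, so (8,8) = 1.
For (6,4):
  Row 6 already contains {1, 3, 5, 6, 7, 8}.
  Column 4 already contains {1, 6, 7, 8}.
  Its 3×3 block (box 5) already contains {1, 2, 4, 5, 7, 8}.
  The only value from 1–9 not eliminated is 9, so (6,4) = 9.
For (7,5):
  Row 7 already contains {4, 8}.
  Column 5 already contains {2, 3, 5, 9}.
  Its 3×3 block (box 8) already contains {6, 7}.
  The only value from 1–9 not eliminated is 1, so (7,5) = 1.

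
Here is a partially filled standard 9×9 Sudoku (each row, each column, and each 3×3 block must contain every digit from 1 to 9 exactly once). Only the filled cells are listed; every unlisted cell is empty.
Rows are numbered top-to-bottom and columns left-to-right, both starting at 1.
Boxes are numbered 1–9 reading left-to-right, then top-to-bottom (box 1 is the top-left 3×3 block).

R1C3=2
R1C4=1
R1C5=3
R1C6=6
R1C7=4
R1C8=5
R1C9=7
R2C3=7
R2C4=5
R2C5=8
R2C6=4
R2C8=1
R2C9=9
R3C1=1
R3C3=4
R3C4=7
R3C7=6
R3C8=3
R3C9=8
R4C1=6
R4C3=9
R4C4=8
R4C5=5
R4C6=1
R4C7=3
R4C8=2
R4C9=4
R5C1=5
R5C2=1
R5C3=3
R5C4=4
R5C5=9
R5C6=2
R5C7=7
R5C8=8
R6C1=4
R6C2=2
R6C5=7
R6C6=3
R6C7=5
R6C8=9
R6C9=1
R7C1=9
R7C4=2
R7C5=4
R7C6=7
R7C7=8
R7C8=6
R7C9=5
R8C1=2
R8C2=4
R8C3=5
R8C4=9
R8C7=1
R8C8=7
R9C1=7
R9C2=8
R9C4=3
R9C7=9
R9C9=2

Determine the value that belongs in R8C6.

8

Row 8 already contains {1, 2, 4, 5, 7, 9}.
Column 6 already contains {1, 2, 3, 4, 6, 7}.
Its 3×3 block (box 8) already contains {2, 3, 4, 7, 9}.
The only value from 1–9 not eliminated is 8, so R8C6 = 8.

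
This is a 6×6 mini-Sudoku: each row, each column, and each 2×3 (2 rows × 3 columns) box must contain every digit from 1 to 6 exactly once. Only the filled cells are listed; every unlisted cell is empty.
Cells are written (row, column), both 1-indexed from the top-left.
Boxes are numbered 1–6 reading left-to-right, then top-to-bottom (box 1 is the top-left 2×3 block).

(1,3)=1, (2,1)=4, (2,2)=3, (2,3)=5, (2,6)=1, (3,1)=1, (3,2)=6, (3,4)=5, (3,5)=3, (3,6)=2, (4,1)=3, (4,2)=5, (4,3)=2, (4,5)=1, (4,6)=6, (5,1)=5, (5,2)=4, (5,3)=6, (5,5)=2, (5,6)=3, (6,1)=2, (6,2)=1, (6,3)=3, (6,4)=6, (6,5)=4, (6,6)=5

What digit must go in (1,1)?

Row 1 already contains {1}.
Column 1 already contains {1, 2, 3, 4, 5}.
Its 2×3 block (box 1) already contains {1, 3, 4, 5}.
The only value from 1–6 not eliminated is 6, so (1,1) = 6.

6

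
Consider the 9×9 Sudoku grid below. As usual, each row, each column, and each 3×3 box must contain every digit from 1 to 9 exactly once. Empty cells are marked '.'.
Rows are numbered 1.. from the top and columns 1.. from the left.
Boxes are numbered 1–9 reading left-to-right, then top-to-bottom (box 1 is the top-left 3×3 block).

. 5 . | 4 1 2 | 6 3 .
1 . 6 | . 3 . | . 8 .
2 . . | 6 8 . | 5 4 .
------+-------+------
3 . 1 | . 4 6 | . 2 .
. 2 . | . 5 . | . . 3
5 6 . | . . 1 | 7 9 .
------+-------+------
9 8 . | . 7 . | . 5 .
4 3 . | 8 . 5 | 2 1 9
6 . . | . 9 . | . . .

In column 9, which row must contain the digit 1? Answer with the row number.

Consider where 1 can go in column 9.
row 1, column 9 is out (row 1 already has a 1). row 2, column 9 is out (row 2 already has a 1). row 4, column 9 is out (row 4 already has a 1). row 6, column 9 is out (row 6 already has a 1). The remaining empty cells in column 9 are similarly blocked.
So the only cell in column 9 that can hold 1 is row 3, column 9.
That is row 3.

3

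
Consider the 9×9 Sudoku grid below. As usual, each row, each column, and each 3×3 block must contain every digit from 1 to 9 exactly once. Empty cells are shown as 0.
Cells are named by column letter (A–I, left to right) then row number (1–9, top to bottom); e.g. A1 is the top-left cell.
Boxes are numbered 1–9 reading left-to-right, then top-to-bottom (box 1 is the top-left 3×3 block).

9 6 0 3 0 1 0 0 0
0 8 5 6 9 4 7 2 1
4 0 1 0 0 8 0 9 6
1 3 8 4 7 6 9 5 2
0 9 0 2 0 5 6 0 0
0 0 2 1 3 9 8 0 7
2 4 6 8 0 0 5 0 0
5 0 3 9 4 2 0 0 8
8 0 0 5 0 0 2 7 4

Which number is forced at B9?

Row 9 already contains {2, 4, 5, 7, 8}.
Column B already contains {3, 4, 6, 8, 9}.
Its 3×3 block (box 7) already contains {2, 3, 4, 5, 6, 8}.
The only value from 1–9 not eliminated is 1, so B9 = 1.

1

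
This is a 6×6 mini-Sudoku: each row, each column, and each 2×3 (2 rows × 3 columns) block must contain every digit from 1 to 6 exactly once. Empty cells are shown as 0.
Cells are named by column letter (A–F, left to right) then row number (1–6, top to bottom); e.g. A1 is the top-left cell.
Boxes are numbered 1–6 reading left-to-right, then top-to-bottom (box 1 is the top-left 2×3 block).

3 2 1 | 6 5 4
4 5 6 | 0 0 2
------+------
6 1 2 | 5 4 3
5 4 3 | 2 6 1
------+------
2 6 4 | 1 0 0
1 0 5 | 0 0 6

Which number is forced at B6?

Row 6 already contains {1, 5, 6}.
Column B already contains {1, 2, 4, 5, 6}.
Its 2×3 block (box 5) already contains {1, 2, 4, 5, 6}.
The only value from 1–6 not eliminated is 3, so B6 = 3.

3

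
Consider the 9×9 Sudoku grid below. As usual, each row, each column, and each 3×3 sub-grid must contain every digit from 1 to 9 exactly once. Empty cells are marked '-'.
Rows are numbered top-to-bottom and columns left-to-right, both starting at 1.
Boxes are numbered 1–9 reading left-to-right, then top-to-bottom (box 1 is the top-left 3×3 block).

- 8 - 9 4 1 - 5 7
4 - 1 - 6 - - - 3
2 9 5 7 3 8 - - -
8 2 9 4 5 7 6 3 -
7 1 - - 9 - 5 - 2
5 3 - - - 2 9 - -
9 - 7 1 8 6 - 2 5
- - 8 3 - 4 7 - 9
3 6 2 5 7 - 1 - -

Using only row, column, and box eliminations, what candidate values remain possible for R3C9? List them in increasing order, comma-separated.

Row 3 already contains {2, 3, 5, 7, 8, 9}.
Column 9 already contains {2, 3, 5, 7, 9}.
Its 3×3 block (box 3) already contains {3, 5, 7}.
Removing those from 1–9 leaves {1, 4, 6} as the candidates for R3C9.

1,4,6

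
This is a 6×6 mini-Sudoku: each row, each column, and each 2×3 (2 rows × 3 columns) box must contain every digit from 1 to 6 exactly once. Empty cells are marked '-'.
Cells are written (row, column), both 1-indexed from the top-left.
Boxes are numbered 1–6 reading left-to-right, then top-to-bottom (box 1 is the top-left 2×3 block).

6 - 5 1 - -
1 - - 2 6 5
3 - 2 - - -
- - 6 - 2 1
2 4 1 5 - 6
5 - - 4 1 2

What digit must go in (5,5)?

3

Row 5 already contains {1, 2, 4, 5, 6}.
Column 5 already contains {1, 2, 6}.
Its 2×3 block (box 6) already contains {1, 2, 4, 5, 6}.
The only value from 1–6 not eliminated is 3, so (5,5) = 3.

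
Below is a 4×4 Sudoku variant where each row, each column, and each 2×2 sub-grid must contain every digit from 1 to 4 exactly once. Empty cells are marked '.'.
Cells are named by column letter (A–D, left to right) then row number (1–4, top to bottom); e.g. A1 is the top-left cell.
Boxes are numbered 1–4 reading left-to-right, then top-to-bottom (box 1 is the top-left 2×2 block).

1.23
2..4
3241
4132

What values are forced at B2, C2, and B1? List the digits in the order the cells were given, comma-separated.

For B2:
  Row 2 already contains {2, 4}.
  Column B already contains {1, 2}.
  Its 2×2 block (box 1) already contains {1, 2}.
  The only value from 1–4 not eliminated is 3, so B2 = 3.
For C2:
  Row 2 already contains {2, 4}.
  Column C already contains {2, 3, 4}.
  Its 2×2 block (box 2) already contains {2, 3, 4}.
  The only value from 1–4 not eliminated is 1, so C2 = 1.
For B1:
  Row 1 already contains {1, 2, 3}.
  Column B already contains {1, 2}.
  Its 2×2 block (box 1) already contains {1, 2}.
  The only value from 1–4 not eliminated is 4, so B1 = 4.

3,1,4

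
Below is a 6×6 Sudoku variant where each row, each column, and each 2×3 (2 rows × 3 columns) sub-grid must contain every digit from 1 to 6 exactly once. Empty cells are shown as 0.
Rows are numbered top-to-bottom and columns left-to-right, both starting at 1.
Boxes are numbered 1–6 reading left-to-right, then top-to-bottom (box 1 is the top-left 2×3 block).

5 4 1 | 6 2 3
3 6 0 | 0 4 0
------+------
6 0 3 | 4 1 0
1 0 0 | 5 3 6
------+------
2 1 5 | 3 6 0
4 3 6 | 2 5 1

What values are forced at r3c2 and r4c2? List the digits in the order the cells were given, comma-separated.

5,2

For r3c2:
  Consider where 5 can go in row 3.
  r3c6 is out (box 4 already has a 5).
  So the only cell in row 3 that can hold 5 is r3c2.
  So r3c2 = 5.
For r4c2:
  Row 4 already contains {1, 3, 5, 6}.
  Column 2 already contains {1, 3, 4, 6}.
  Its 2×3 block (box 3) already contains {1, 3, 6}.
  The only value from 1–6 not eliminated is 2, so r4c2 = 2.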